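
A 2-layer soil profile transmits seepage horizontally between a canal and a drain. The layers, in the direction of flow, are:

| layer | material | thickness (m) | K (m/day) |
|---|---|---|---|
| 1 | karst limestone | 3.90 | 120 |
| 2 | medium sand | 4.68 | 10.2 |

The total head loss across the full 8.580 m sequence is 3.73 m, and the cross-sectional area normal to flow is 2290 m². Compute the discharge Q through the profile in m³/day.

17400

Flow is perpendicular to layering, so the layers act in series and the equivalent K is the thickness-weighted harmonic mean.
Total thickness L = 3.90 + 4.68 = 8.580 m.
Σ(b_i/K_i) = 3.90/120 + 4.68/10.2 = 0.4913 d.
K_eq = L / Σ(b_i/K_i) = 8.580 / 0.4913 = 17.46 m/day.
Q = K_eq · A · (Δh/L) = 17.46 × 2290 × (3.73/8.580) = 17385 m³/day.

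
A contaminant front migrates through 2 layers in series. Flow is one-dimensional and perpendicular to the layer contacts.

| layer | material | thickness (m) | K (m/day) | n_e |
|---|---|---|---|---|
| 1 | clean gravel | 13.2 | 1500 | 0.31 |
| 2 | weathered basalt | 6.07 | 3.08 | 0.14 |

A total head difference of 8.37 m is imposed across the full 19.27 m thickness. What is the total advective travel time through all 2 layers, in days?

1.17

With flow normal to the layers, continuity requires the same specific discharge q through every layer.
Σ(b_i/K_i) = 13.2/1500 + 6.07/3.08 = 1.980 d.
q = Δh / Σ(b_i/K_i) = 8.37 / 1.980 = 4.228 m/day.
In each layer the seepage velocity is v_i = q/n_i, so the layer transit time is t_i = b_i·n_i / q:
  layer 1 (clean gravel): t_1 = 13.2 × 0.31 / 4.228 = 0.9678 d
  layer 2 (weathered basalt): t_2 = 6.07 × 0.14 / 4.228 = 0.2010 d
Total t = Σ t_i = 1.169 days.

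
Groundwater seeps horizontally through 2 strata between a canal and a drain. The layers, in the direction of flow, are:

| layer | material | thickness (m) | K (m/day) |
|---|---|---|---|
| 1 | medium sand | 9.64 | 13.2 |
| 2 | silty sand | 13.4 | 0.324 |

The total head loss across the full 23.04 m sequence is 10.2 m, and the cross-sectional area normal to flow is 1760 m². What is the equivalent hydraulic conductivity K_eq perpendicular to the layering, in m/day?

Flow is perpendicular to layering, so the layers act in series and the equivalent K is the thickness-weighted harmonic mean.
Total thickness L = 9.64 + 13.4 = 23.04 m.
Σ(b_i/K_i) = 9.64/13.2 + 13.4/0.324 = 42.09 d.
K_eq = L / Σ(b_i/K_i) = 23.04 / 42.09 = 0.5474 m/day.

0.547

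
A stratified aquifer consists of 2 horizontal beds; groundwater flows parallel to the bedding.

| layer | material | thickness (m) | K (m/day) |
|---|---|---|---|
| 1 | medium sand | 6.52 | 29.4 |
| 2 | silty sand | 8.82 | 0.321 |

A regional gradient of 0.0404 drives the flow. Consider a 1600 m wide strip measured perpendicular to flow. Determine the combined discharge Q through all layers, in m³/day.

12600

Flow is parallel to layering, so each bed carries its own Darcy discharge and the transmissivities add.
Σ(K_i·b_i) = 29.4×6.52 + 0.321×8.82 = 194.5 m²/day.
Hydraulic gradient i = 0.0404.
Q = Σ(K_i·b_i) · W · i = 194.5 × 1600 × 0.04040 = 12574 m³/day.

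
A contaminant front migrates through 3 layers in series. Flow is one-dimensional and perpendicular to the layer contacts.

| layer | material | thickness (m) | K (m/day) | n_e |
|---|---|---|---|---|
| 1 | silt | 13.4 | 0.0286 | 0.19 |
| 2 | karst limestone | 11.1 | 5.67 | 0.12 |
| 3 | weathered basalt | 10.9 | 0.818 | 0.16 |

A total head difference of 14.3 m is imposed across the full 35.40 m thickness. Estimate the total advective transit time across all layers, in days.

With flow normal to the layers, continuity requires the same specific discharge q through every layer.
Σ(b_i/K_i) = 13.4/0.0286 + 11.1/5.67 + 10.9/0.818 = 483.8 d.
q = Δh / Σ(b_i/K_i) = 14.3 / 483.8 = 0.02956 m/day.
In each layer the seepage velocity is v_i = q/n_i, so the layer transit time is t_i = b_i·n_i / q:
  layer 1 (silt): t_1 = 13.4 × 0.19 / 0.02956 = 86.14 d
  layer 2 (karst limestone): t_2 = 11.1 × 0.12 / 0.02956 = 45.07 d
  layer 3 (weathered basalt): t_3 = 10.9 × 0.16 / 0.02956 = 59.01 d
Total t = Σ t_i = 190.2 days.

190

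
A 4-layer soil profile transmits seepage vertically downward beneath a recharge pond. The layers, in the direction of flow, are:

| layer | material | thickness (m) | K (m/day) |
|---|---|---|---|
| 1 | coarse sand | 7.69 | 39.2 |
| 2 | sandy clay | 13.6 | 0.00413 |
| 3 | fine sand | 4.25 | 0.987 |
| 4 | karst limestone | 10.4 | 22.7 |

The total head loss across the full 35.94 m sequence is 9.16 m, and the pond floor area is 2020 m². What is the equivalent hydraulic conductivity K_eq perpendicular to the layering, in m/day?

0.0109

Flow is perpendicular to layering, so the layers act in series and the equivalent K is the thickness-weighted harmonic mean.
Total thickness L = 7.69 + 13.6 + 4.25 + 10.4 = 35.94 m.
Σ(b_i/K_i) = 7.69/39.2 + 13.6/0.00413 + 4.25/0.987 + 10.4/22.7 = 3298 d.
K_eq = L / Σ(b_i/K_i) = 35.94 / 3298 = 0.01090 m/day.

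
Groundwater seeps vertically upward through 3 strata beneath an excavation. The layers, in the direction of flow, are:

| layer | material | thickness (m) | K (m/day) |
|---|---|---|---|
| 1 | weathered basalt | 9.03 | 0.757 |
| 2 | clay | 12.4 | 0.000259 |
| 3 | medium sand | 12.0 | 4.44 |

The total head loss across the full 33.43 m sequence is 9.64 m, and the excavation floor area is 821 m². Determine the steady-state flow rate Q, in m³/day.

Flow is perpendicular to layering, so the layers act in series and the equivalent K is the thickness-weighted harmonic mean.
Total thickness L = 9.03 + 12.4 + 12.0 = 33.43 m.
Σ(b_i/K_i) = 9.03/0.757 + 12.4/0.000259 + 12.0/4.44 = 47891 d.
K_eq = L / Σ(b_i/K_i) = 33.43 / 47891 = 0.0006980 m/day.
Q = K_eq · A · (Δh/L) = 0.0006980 × 821 × (9.64/33.43) = 0.1653 m³/day.

0.165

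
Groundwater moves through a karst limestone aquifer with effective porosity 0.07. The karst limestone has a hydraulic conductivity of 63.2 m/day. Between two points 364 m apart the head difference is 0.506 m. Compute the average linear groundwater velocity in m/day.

Hydraulic gradient i = Δh / L = 0.506 / 364 = 0.001390.
Darcy flux q = K · i = 63.20 × 0.001390 = 0.08785 m/day.
Seepage velocity v = q / n_e = 0.08785 / 0.07 = 1.255 m/day.

1.26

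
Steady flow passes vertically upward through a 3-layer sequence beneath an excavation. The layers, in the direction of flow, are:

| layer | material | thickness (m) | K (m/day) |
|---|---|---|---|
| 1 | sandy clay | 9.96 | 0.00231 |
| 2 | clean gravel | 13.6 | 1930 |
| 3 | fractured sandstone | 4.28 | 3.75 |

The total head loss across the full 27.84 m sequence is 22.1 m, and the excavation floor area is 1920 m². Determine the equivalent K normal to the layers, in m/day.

0.00646

Flow is perpendicular to layering, so the layers act in series and the equivalent K is the thickness-weighted harmonic mean.
Total thickness L = 9.96 + 13.6 + 4.28 = 27.84 m.
Σ(b_i/K_i) = 9.96/0.00231 + 13.6/1930 + 4.28/3.75 = 4313 d.
K_eq = L / Σ(b_i/K_i) = 27.84 / 4313 = 0.006455 m/day.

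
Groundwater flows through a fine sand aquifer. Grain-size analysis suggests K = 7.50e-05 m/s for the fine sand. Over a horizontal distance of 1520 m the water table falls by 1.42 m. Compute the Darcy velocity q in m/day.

0.00605

Convert K: 7.50e-05 m/s × 86400 = 6.480 m/day.
Hydraulic gradient i = Δh / L = 1.42 / 1520 = 0.0009342.
Specific discharge q = K · i = 6.480 × 0.0009342 = 0.006054 m/day.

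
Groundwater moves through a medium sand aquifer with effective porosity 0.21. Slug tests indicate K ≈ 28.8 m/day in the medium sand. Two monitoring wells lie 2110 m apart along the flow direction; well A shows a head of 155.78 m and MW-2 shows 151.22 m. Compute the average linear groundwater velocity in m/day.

Hydraulic gradient i = (155.78 − 151.22) / 2110 = 4.56 / 2110 = 0.002161.
Darcy flux q = K · i = 28.80 × 0.002161 = 0.06224 m/day.
Seepage velocity v = q / n_e = 0.06224 / 0.21 = 0.2964 m/day.

0.296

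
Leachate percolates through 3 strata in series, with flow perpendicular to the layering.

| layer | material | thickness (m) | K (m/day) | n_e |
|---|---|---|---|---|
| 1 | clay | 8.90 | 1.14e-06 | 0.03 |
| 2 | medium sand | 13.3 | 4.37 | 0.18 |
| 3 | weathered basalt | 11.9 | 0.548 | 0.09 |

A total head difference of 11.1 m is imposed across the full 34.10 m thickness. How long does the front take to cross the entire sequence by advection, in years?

7190

With flow normal to the layers, continuity requires the same specific discharge q through every layer.
Σ(b_i/K_i) = 8.90/1.14e-06 + 13.3/4.37 + 11.9/0.548 = 7.807e+06 d.
q = Δh / Σ(b_i/K_i) = 11.1 / 7.807e+06 = 1.422e-06 m/day.
In each layer the seepage velocity is v_i = q/n_i, so the layer transit time is t_i = b_i·n_i / q:
  layer 1 (clay): t_1 = 8.90 × 0.03 / 1.422e-06 = 1.878e+05 d
  layer 2 (medium sand): t_2 = 13.3 × 0.18 / 1.422e-06 = 1.684e+06 d
  layer 3 (weathered basalt): t_3 = 11.9 × 0.09 / 1.422e-06 = 7.533e+05 d
Total t = Σ t_i = 2.625e+06 days = 7186 years.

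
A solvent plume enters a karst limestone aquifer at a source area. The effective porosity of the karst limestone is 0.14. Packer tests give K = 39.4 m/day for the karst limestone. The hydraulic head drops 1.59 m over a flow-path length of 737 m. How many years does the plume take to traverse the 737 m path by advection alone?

3.32

Hydraulic gradient i = Δh / L = 1.59 / 737 = 0.002157.
Darcy flux q = K · i = 39.40 × 0.002157 = 0.08500 m/day.
Seepage velocity v = q / n_e = 0.08500 / 0.14 = 0.6072 m/day.
Travel time t = L / v = 737 / 0.6072 = 1214 days = 3.323 years.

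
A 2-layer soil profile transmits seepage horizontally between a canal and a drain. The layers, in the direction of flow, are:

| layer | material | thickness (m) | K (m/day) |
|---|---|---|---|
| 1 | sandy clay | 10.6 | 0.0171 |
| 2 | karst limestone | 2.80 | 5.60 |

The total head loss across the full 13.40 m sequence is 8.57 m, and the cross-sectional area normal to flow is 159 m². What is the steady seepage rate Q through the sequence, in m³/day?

2.20

Flow is perpendicular to layering, so the layers act in series and the equivalent K is the thickness-weighted harmonic mean.
Total thickness L = 10.6 + 2.80 = 13.40 m.
Σ(b_i/K_i) = 10.6/0.0171 + 2.80/5.60 = 620.4 d.
K_eq = L / Σ(b_i/K_i) = 13.40 / 620.4 = 0.02160 m/day.
Q = K_eq · A · (Δh/L) = 0.02160 × 159 × (8.57/13.40) = 2.196 m³/day.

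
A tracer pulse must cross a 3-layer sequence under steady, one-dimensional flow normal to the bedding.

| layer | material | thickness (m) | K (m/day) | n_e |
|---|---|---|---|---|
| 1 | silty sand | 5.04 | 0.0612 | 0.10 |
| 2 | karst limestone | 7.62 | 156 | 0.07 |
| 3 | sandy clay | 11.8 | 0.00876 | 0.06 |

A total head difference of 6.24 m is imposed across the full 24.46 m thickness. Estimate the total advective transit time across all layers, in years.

With flow normal to the layers, continuity requires the same specific discharge q through every layer.
Σ(b_i/K_i) = 5.04/0.0612 + 7.62/156 + 11.8/0.00876 = 1429 d.
q = Δh / Σ(b_i/K_i) = 6.24 / 1429 = 0.004365 m/day.
In each layer the seepage velocity is v_i = q/n_i, so the layer transit time is t_i = b_i·n_i / q:
  layer 1 (silty sand): t_1 = 5.04 × 0.10 / 0.004365 = 115.5 d
  layer 2 (karst limestone): t_2 = 7.62 × 0.07 / 0.004365 = 122.2 d
  layer 3 (sandy clay): t_3 = 11.8 × 0.06 / 0.004365 = 162.2 d
Total t = Σ t_i = 399.8 days = 1.095 years.

1.09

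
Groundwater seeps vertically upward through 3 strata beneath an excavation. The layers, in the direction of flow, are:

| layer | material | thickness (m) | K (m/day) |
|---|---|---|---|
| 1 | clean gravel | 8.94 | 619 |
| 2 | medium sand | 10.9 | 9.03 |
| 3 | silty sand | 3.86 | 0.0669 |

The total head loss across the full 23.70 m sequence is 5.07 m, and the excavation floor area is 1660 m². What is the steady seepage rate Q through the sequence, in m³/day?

143

Flow is perpendicular to layering, so the layers act in series and the equivalent K is the thickness-weighted harmonic mean.
Total thickness L = 8.94 + 10.9 + 3.86 = 23.70 m.
Σ(b_i/K_i) = 8.94/619 + 10.9/9.03 + 3.86/0.0669 = 58.92 d.
K_eq = L / Σ(b_i/K_i) = 23.70 / 58.92 = 0.4022 m/day.
Q = K_eq · A · (Δh/L) = 0.4022 × 1660 × (5.07/23.70) = 142.8 m³/day.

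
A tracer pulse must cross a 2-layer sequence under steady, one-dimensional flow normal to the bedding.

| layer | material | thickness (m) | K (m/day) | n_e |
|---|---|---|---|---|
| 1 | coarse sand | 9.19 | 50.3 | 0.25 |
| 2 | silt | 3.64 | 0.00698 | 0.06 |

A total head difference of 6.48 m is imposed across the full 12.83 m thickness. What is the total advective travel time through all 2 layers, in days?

203

With flow normal to the layers, continuity requires the same specific discharge q through every layer.
Σ(b_i/K_i) = 9.19/50.3 + 3.64/0.00698 = 521.7 d.
q = Δh / Σ(b_i/K_i) = 6.48 / 521.7 = 0.01242 m/day.
In each layer the seepage velocity is v_i = q/n_i, so the layer transit time is t_i = b_i·n_i / q:
  layer 1 (coarse sand): t_1 = 9.19 × 0.25 / 0.01242 = 185.0 d
  layer 2 (silt): t_2 = 3.64 × 0.06 / 0.01242 = 17.58 d
Total t = Σ t_i = 202.5 days.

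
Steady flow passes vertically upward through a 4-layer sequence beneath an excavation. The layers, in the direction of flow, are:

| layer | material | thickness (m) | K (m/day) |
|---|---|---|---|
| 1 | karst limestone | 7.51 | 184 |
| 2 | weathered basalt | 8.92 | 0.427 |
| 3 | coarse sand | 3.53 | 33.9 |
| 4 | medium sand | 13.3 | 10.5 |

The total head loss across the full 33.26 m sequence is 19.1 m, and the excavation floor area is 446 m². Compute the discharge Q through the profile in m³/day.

382

Flow is perpendicular to layering, so the layers act in series and the equivalent K is the thickness-weighted harmonic mean.
Total thickness L = 7.51 + 8.92 + 3.53 + 13.3 = 33.26 m.
Σ(b_i/K_i) = 7.51/184 + 8.92/0.427 + 3.53/33.9 + 13.3/10.5 = 22.30 d.
K_eq = L / Σ(b_i/K_i) = 33.26 / 22.30 = 1.491 m/day.
Q = K_eq · A · (Δh/L) = 1.491 × 446 × (19.1/33.26) = 382.0 m³/day.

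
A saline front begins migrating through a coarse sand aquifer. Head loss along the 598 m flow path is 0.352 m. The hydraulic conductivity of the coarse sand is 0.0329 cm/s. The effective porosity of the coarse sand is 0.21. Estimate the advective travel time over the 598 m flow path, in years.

20.5

Convert K: 0.0329 cm/s × 864 = 28.43 m/day.
Hydraulic gradient i = Δh / L = 0.352 / 598 = 0.0005886.
Darcy flux q = K · i = 28.43 × 0.0005886 = 0.01673 m/day.
Seepage velocity v = q / n_e = 0.01673 / 0.21 = 0.07968 m/day.
Travel time t = L / v = 598 / 0.07968 = 7505 days = 20.55 years.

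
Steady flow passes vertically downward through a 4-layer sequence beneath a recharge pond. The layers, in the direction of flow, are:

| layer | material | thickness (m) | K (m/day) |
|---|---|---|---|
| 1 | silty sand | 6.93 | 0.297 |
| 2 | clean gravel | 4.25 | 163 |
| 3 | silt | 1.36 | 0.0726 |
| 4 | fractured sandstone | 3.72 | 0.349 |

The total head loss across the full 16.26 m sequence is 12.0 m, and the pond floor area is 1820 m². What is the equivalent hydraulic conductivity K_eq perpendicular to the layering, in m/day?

Flow is perpendicular to layering, so the layers act in series and the equivalent K is the thickness-weighted harmonic mean.
Total thickness L = 6.93 + 4.25 + 1.36 + 3.72 = 16.26 m.
Σ(b_i/K_i) = 6.93/0.297 + 4.25/163 + 1.36/0.0726 + 3.72/0.349 = 52.75 d.
K_eq = L / Σ(b_i/K_i) = 16.26 / 52.75 = 0.3082 m/day.

0.308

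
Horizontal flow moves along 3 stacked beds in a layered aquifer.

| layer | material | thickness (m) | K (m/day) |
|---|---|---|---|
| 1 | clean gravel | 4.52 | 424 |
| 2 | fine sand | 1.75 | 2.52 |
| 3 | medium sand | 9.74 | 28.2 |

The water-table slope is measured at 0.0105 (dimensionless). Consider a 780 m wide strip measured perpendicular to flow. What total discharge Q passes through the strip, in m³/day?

Flow is parallel to layering, so each bed carries its own Darcy discharge and the transmissivities add.
Σ(K_i·b_i) = 424×4.52 + 2.52×1.75 + 28.2×9.74 = 2196 m²/day.
Hydraulic gradient i = 0.0105.
Q = Σ(K_i·b_i) · W · i = 2196 × 780 × 0.01050 = 17982 m³/day.

18000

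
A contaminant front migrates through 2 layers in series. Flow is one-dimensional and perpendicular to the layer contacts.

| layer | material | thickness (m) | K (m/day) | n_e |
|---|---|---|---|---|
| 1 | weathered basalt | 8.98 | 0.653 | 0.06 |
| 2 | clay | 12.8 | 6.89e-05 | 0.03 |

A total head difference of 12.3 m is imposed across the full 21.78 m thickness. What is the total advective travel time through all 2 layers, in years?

38.2

With flow normal to the layers, continuity requires the same specific discharge q through every layer.
Σ(b_i/K_i) = 8.98/0.653 + 12.8/6.89e-05 = 1.858e+05 d.
q = Δh / Σ(b_i/K_i) = 12.3 / 1.858e+05 = 6.620e-05 m/day.
In each layer the seepage velocity is v_i = q/n_i, so the layer transit time is t_i = b_i·n_i / q:
  layer 1 (weathered basalt): t_1 = 8.98 × 0.06 / 6.620e-05 = 8139 d
  layer 2 (clay): t_2 = 12.8 × 0.03 / 6.620e-05 = 5800 d
Total t = Σ t_i = 13939 days = 38.16 years.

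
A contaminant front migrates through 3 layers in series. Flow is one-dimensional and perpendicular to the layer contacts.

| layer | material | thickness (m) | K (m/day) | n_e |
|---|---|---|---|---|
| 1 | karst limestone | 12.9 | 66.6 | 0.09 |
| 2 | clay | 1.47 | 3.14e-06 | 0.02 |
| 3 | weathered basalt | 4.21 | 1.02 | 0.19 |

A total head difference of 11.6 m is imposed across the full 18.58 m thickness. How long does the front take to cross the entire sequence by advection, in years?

With flow normal to the layers, continuity requires the same specific discharge q through every layer.
Σ(b_i/K_i) = 12.9/66.6 + 1.47/3.14e-06 + 4.21/1.02 = 4.682e+05 d.
q = Δh / Σ(b_i/K_i) = 11.6 / 4.682e+05 = 2.478e-05 m/day.
In each layer the seepage velocity is v_i = q/n_i, so the layer transit time is t_i = b_i·n_i / q:
  layer 1 (karst limestone): t_1 = 12.9 × 0.09 / 2.478e-05 = 46856 d
  layer 2 (clay): t_2 = 1.47 × 0.02 / 2.478e-05 = 1187 d
  layer 3 (weathered basalt): t_3 = 4.21 × 0.19 / 2.478e-05 = 32283 d
Total t = Σ t_i = 80325 days = 219.9 years.

220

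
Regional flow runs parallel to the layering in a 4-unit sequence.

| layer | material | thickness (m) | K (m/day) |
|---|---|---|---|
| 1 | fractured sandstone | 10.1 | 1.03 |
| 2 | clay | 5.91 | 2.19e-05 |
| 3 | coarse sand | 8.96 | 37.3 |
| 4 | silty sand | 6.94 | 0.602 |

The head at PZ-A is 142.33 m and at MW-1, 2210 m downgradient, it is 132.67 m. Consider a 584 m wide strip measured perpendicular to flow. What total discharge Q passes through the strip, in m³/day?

Flow is parallel to layering, so each bed carries its own Darcy discharge and the transmissivities add.
Σ(K_i·b_i) = 1.03×10.1 + 2.19e-05×5.91 + 37.3×8.96 + 0.602×6.94 = 348.8 m²/day.
Hydraulic gradient i = (142.33 − 132.67) / 2210 = 9.66 / 2210 = 0.004371.
Q = Σ(K_i·b_i) · W · i = 348.8 × 584 × 0.004371 = 890.3 m³/day.

890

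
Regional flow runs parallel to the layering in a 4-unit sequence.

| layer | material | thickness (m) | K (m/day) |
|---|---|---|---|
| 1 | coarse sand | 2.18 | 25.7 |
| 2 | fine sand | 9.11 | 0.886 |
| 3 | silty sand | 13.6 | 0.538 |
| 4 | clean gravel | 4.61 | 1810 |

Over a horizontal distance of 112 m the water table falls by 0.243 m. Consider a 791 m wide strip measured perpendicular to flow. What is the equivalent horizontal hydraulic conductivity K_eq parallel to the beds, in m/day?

285

Flow is parallel to layering, so each bed carries its own Darcy discharge and the transmissivities add.
Σ(K_i·b_i) = 25.7×2.18 + 0.886×9.11 + 0.538×13.6 + 1810×4.61 = 8416 m²/day.
Total thickness b = 29.50 m, so K_eq = Σ(K_i·b_i)/b = 285.3 m/day.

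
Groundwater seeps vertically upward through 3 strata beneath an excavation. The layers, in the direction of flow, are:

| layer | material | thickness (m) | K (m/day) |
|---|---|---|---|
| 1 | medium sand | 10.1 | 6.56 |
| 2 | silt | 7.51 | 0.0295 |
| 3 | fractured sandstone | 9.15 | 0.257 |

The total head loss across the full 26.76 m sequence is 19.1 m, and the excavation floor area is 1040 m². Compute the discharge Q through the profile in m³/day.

Flow is perpendicular to layering, so the layers act in series and the equivalent K is the thickness-weighted harmonic mean.
Total thickness L = 10.1 + 7.51 + 9.15 = 26.76 m.
Σ(b_i/K_i) = 10.1/6.56 + 7.51/0.0295 + 9.15/0.257 = 291.7 d.
K_eq = L / Σ(b_i/K_i) = 26.76 / 291.7 = 0.09173 m/day.
Q = K_eq · A · (Δh/L) = 0.09173 × 1040 × (19.1/26.76) = 68.09 m³/day.

68.1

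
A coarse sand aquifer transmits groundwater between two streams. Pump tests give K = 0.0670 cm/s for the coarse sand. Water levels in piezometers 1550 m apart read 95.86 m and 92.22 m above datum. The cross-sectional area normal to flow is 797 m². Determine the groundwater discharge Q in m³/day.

Convert K: 0.0670 cm/s × 864 = 57.89 m/day.
Hydraulic gradient i = (95.86 − 92.22) / 1550 = 3.64 / 1550 = 0.002348.
Darcy's law: Q = K · A · i = 57.89 × 797.0 × 0.002348 = 108.3 m³/day.

108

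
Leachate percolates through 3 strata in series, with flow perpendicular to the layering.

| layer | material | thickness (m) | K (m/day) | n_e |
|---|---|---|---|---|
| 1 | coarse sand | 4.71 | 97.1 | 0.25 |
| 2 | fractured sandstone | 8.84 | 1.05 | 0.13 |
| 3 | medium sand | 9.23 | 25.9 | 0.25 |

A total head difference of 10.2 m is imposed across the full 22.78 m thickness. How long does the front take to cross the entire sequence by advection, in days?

4.01

With flow normal to the layers, continuity requires the same specific discharge q through every layer.
Σ(b_i/K_i) = 4.71/97.1 + 8.84/1.05 + 9.23/25.9 = 8.824 d.
q = Δh / Σ(b_i/K_i) = 10.2 / 8.824 = 1.156 m/day.
In each layer the seepage velocity is v_i = q/n_i, so the layer transit time is t_i = b_i·n_i / q:
  layer 1 (coarse sand): t_1 = 4.71 × 0.25 / 1.156 = 1.019 d
  layer 2 (fractured sandstone): t_2 = 8.84 × 0.13 / 1.156 = 0.9942 d
  layer 3 (medium sand): t_3 = 9.23 × 0.25 / 1.156 = 1.996 d
Total t = Σ t_i = 4.009 days.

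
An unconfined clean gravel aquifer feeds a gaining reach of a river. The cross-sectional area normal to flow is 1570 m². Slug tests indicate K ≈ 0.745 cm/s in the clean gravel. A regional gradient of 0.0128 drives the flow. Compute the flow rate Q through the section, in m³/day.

12900

Convert K: 0.745 cm/s × 864 = 643.7 m/day.
Hydraulic gradient i = 0.0128.
Darcy's law: Q = K · A · i = 643.7 × 1570 × 0.01280 = 12935 m³/day.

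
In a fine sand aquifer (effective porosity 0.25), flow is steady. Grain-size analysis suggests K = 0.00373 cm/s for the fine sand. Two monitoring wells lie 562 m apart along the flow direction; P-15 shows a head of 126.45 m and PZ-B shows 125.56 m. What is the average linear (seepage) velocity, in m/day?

Convert K: 0.00373 cm/s × 864 = 3.223 m/day.
Hydraulic gradient i = (126.45 − 125.56) / 562 = 0.89 / 562 = 0.001584.
Darcy flux q = K · i = 3.223 × 0.001584 = 0.005104 m/day.
Seepage velocity v = q / n_e = 0.005104 / 0.25 = 0.02041 m/day.

0.0204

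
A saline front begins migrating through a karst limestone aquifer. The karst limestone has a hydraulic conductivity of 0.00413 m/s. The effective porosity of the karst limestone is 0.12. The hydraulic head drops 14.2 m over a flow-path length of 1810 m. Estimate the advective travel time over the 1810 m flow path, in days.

77.6

Convert K: 0.00413 m/s × 86400 = 356.8 m/day.
Hydraulic gradient i = Δh / L = 14.2 / 1810 = 0.007845.
Darcy flux q = K · i = 356.8 × 0.007845 = 2.799 m/day.
Seepage velocity v = q / n_e = 2.799 / 0.12 = 23.33 m/day.
Travel time t = L / v = 1810 / 23.33 = 77.59 days.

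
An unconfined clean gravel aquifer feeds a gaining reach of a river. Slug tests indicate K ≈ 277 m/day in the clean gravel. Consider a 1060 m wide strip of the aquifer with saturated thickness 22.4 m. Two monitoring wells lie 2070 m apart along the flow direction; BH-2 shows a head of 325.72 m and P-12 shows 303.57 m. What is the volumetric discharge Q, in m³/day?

Cross-sectional area A = 1060 × 22.4 = 23744 m².
Hydraulic gradient i = (325.72 − 303.57) / 2070 = 22.15 / 2070 = 0.01070.
Darcy's law: Q = K · A · i = 277.0 × 23744 × 0.01070 = 70378 m³/day.

70400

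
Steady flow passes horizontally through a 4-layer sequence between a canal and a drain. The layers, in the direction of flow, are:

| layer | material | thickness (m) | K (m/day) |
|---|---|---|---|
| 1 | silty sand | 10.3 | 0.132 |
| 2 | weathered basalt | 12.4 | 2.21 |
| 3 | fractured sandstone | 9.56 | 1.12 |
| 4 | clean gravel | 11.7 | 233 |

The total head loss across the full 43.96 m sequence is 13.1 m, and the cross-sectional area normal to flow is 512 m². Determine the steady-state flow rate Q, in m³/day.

72.7

Flow is perpendicular to layering, so the layers act in series and the equivalent K is the thickness-weighted harmonic mean.
Total thickness L = 10.3 + 12.4 + 9.56 + 11.7 = 43.96 m.
Σ(b_i/K_i) = 10.3/0.132 + 12.4/2.21 + 9.56/1.12 + 11.7/233 = 92.23 d.
K_eq = L / Σ(b_i/K_i) = 43.96 / 92.23 = 0.4766 m/day.
Q = K_eq · A · (Δh/L) = 0.4766 × 512 × (13.1/43.96) = 72.72 m³/day.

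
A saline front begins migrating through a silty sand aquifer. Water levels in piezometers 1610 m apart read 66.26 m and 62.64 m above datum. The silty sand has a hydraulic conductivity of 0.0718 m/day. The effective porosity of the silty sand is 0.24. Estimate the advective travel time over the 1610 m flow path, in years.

6550

Hydraulic gradient i = (66.26 − 62.64) / 1610 = 3.62 / 1610 = 0.002248.
Darcy flux q = K · i = 0.07180 × 0.002248 = 0.0001614 m/day.
Seepage velocity v = q / n_e = 0.0001614 / 0.24 = 0.0006727 m/day.
Travel time t = L / v = 1610 / 0.0006727 = 2.393e+06 days = 6553 years.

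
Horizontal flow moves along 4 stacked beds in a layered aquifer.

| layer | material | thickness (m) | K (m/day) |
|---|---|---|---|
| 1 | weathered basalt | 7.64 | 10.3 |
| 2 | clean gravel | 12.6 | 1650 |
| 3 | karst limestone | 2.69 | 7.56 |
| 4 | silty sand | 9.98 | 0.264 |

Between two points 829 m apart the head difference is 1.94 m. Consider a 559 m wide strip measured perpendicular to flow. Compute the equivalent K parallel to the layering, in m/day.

635

Flow is parallel to layering, so each bed carries its own Darcy discharge and the transmissivities add.
Σ(K_i·b_i) = 10.3×7.64 + 1650×12.6 + 7.56×2.69 + 0.264×9.98 = 20892 m²/day.
Total thickness b = 32.91 m, so K_eq = Σ(K_i·b_i)/b = 634.8 m/day.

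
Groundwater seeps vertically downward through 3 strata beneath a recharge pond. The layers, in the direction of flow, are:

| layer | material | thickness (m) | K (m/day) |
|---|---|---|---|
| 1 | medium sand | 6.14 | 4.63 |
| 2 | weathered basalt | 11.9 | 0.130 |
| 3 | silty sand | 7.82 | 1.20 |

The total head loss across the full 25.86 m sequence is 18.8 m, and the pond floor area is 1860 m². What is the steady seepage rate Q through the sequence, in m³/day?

Flow is perpendicular to layering, so the layers act in series and the equivalent K is the thickness-weighted harmonic mean.
Total thickness L = 6.14 + 11.9 + 7.82 = 25.86 m.
Σ(b_i/K_i) = 6.14/4.63 + 11.9/0.130 + 7.82/1.20 = 99.38 d.
K_eq = L / Σ(b_i/K_i) = 25.86 / 99.38 = 0.2602 m/day.
Q = K_eq · A · (Δh/L) = 0.2602 × 1860 × (18.8/25.86) = 351.9 m³/day.

352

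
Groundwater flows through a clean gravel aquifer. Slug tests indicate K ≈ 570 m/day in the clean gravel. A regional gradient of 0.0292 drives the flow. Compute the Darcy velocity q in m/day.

16.6

Hydraulic gradient i = 0.0292.
Specific discharge q = K · i = 570.0 × 0.02920 = 16.64 m/day.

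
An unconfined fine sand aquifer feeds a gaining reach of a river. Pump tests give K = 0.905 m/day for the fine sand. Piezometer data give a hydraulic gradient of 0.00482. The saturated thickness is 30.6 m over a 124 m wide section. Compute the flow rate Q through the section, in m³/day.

Cross-sectional area A = 124 × 30.6 = 3794 m².
Hydraulic gradient i = 0.00482.
Darcy's law: Q = K · A · i = 0.9050 × 3794 × 0.004820 = 16.55 m³/day.

16.6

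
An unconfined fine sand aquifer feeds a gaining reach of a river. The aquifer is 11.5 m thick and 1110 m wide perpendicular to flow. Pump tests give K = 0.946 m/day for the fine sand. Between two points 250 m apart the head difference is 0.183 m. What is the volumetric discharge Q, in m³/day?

Cross-sectional area A = 1110 × 11.5 = 12765 m².
Hydraulic gradient i = Δh / L = 0.183 / 250 = 0.0007320.
Darcy's law: Q = K · A · i = 0.9460 × 12765 × 0.0007320 = 8.839 m³/day.

8.84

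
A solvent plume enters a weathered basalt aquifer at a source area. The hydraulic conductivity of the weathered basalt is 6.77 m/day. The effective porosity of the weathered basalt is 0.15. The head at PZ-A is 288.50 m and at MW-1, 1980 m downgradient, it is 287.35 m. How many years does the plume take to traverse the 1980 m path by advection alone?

207

Hydraulic gradient i = (288.50 − 287.35) / 1980 = 1.15 / 1980 = 0.0005808.
Darcy flux q = K · i = 6.770 × 0.0005808 = 0.003932 m/day.
Seepage velocity v = q / n_e = 0.003932 / 0.15 = 0.02621 m/day.
Travel time t = L / v = 1980 / 0.02621 = 75533 days = 206.8 years.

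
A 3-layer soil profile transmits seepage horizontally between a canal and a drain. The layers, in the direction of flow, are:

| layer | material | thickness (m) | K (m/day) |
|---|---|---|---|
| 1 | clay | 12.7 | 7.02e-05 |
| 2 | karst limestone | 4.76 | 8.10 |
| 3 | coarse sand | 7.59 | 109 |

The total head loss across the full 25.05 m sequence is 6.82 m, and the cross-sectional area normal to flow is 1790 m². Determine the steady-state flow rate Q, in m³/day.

Flow is perpendicular to layering, so the layers act in series and the equivalent K is the thickness-weighted harmonic mean.
Total thickness L = 12.7 + 4.76 + 7.59 = 25.05 m.
Σ(b_i/K_i) = 12.7/7.02e-05 + 4.76/8.10 + 7.59/109 = 1.809e+05 d.
K_eq = L / Σ(b_i/K_i) = 25.05 / 1.809e+05 = 0.0001385 m/day.
Q = K_eq · A · (Δh/L) = 0.0001385 × 1790 × (6.82/25.05) = 0.06748 m³/day.

0.0675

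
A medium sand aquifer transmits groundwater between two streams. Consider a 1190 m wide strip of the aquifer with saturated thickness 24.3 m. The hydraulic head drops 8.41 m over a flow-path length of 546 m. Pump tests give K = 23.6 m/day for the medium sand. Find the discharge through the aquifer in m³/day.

10500

Cross-sectional area A = 1190 × 24.3 = 28917 m².
Hydraulic gradient i = Δh / L = 8.41 / 546 = 0.01540.
Darcy's law: Q = K · A · i = 23.60 × 28917 × 0.01540 = 10512 m³/day.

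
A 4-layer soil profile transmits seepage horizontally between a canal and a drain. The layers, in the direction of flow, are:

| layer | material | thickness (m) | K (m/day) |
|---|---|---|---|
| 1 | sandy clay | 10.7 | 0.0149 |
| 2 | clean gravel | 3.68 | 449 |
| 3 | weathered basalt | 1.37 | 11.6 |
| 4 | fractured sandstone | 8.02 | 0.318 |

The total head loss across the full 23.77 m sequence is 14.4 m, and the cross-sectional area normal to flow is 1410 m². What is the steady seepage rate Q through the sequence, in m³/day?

27.3

Flow is perpendicular to layering, so the layers act in series and the equivalent K is the thickness-weighted harmonic mean.
Total thickness L = 10.7 + 3.68 + 1.37 + 8.02 = 23.77 m.
Σ(b_i/K_i) = 10.7/0.0149 + 3.68/449 + 1.37/11.6 + 8.02/0.318 = 743.5 d.
K_eq = L / Σ(b_i/K_i) = 23.77 / 743.5 = 0.03197 m/day.
Q = K_eq · A · (Δh/L) = 0.03197 × 1410 × (14.4/23.77) = 27.31 m³/day.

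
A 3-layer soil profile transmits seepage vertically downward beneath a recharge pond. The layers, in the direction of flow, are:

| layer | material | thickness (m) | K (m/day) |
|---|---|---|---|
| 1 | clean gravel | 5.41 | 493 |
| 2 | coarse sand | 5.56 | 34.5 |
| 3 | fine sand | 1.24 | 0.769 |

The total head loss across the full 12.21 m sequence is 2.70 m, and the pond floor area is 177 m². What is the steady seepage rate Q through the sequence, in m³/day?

Flow is perpendicular to layering, so the layers act in series and the equivalent K is the thickness-weighted harmonic mean.
Total thickness L = 5.41 + 5.56 + 1.24 = 12.21 m.
Σ(b_i/K_i) = 5.41/493 + 5.56/34.5 + 1.24/0.769 = 1.785 d.
K_eq = L / Σ(b_i/K_i) = 12.21 / 1.785 = 6.842 m/day.
Q = K_eq · A · (Δh/L) = 6.842 × 177 × (2.70/12.21) = 267.8 m³/day.

268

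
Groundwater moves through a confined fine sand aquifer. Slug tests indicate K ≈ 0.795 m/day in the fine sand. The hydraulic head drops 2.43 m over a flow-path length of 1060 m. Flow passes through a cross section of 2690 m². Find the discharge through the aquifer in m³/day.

4.90

Hydraulic gradient i = Δh / L = 2.43 / 1060 = 0.002292.
Darcy's law: Q = K · A · i = 0.7950 × 2690 × 0.002292 = 4.903 m³/day.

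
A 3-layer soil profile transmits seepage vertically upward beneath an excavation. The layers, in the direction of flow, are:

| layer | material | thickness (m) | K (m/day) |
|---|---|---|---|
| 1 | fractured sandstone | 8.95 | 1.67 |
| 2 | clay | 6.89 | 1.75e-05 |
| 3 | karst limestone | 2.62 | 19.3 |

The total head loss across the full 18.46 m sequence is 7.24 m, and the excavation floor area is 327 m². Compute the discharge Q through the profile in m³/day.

0.00601

Flow is perpendicular to layering, so the layers act in series and the equivalent K is the thickness-weighted harmonic mean.
Total thickness L = 8.95 + 6.89 + 2.62 = 18.46 m.
Σ(b_i/K_i) = 8.95/1.67 + 6.89/1.75e-05 + 2.62/19.3 = 3.937e+05 d.
K_eq = L / Σ(b_i/K_i) = 18.46 / 3.937e+05 = 4.689e-05 m/day.
Q = K_eq · A · (Δh/L) = 4.689e-05 × 327 × (7.24/18.46) = 0.006013 m³/day.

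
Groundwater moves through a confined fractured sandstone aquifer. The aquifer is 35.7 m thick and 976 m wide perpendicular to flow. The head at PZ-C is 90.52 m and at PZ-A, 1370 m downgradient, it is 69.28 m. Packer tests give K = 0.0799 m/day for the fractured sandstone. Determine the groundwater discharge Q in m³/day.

43.2

Cross-sectional area A = 976 × 35.7 = 34843 m².
Hydraulic gradient i = (90.52 − 69.28) / 1370 = 21.24 / 1370 = 0.01550.
Darcy's law: Q = K · A · i = 0.07990 × 34843 × 0.01550 = 43.16 m³/day.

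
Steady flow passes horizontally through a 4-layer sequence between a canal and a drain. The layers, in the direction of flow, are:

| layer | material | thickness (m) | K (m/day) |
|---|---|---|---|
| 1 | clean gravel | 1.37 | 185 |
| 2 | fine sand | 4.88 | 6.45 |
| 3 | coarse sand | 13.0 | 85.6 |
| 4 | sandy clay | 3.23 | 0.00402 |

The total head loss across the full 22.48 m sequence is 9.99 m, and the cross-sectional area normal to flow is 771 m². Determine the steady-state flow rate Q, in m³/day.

9.58

Flow is perpendicular to layering, so the layers act in series and the equivalent K is the thickness-weighted harmonic mean.
Total thickness L = 1.37 + 4.88 + 13.0 + 3.23 = 22.48 m.
Σ(b_i/K_i) = 1.37/185 + 4.88/6.45 + 13.0/85.6 + 3.23/0.00402 = 804.4 d.
K_eq = L / Σ(b_i/K_i) = 22.48 / 804.4 = 0.02795 m/day.
Q = K_eq · A · (Δh/L) = 0.02795 × 771 × (9.99/22.48) = 9.575 m³/day.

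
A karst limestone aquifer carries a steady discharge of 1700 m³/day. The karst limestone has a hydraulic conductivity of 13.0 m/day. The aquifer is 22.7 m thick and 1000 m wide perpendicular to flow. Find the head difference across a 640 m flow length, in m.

Cross-sectional area A = 1000 × 22.7 = 22700 m².
From Q = K·A·i, i = Q / (K·A) = 1700 / (13.00 × 22700) = 0.005761.
Head loss Δh = i · L = 0.005761 × 640 = 3.687 m.

3.69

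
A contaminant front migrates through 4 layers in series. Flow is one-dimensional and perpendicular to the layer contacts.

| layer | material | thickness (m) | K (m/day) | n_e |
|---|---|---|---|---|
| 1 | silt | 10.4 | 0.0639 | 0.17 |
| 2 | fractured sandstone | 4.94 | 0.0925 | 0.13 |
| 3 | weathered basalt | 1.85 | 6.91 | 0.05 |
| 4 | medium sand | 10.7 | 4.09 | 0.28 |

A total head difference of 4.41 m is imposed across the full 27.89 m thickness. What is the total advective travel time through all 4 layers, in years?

With flow normal to the layers, continuity requires the same specific discharge q through every layer.
Σ(b_i/K_i) = 10.4/0.0639 + 4.94/0.0925 + 1.85/6.91 + 10.7/4.09 = 219.0 d.
q = Δh / Σ(b_i/K_i) = 4.41 / 219.0 = 0.02013 m/day.
In each layer the seepage velocity is v_i = q/n_i, so the layer transit time is t_i = b_i·n_i / q:
  layer 1 (silt): t_1 = 10.4 × 0.17 / 0.02013 = 87.82 d
  layer 2 (fractured sandstone): t_2 = 4.94 × 0.13 / 0.02013 = 31.90 d
  layer 3 (weathered basalt): t_3 = 1.85 × 0.05 / 0.02013 = 4.594 d
  layer 4 (medium sand): t_4 = 10.7 × 0.28 / 0.02013 = 148.8 d
Total t = Σ t_i = 273.1 days = 0.7478 years.

0.748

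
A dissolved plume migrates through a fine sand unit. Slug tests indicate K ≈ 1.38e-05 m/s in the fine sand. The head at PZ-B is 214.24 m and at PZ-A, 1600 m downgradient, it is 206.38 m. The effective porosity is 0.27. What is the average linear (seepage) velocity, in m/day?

Convert K: 1.38e-05 m/s × 86400 = 1.192 m/day.
Hydraulic gradient i = (214.24 − 206.38) / 1600 = 7.86 / 1600 = 0.004913.
Darcy flux q = K · i = 1.192 × 0.004913 = 0.005857 m/day.
Seepage velocity v = q / n_e = 0.005857 / 0.27 = 0.02169 m/day.

0.0217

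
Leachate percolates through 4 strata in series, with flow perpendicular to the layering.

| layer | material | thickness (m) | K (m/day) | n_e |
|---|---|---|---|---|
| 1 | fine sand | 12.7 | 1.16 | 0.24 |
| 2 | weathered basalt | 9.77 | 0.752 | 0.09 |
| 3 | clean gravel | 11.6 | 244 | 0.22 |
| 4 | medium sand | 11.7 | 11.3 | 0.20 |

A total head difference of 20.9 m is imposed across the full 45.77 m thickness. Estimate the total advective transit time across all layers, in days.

With flow normal to the layers, continuity requires the same specific discharge q through every layer.
Σ(b_i/K_i) = 12.7/1.16 + 9.77/0.752 + 11.6/244 + 11.7/11.3 = 25.02 d.
q = Δh / Σ(b_i/K_i) = 20.9 / 25.02 = 0.8352 m/day.
In each layer the seepage velocity is v_i = q/n_i, so the layer transit time is t_i = b_i·n_i / q:
  layer 1 (fine sand): t_1 = 12.7 × 0.24 / 0.8352 = 3.649 d
  layer 2 (weathered basalt): t_2 = 9.77 × 0.09 / 0.8352 = 1.053 d
  layer 3 (clean gravel): t_3 = 11.6 × 0.22 / 0.8352 = 3.055 d
  layer 4 (medium sand): t_4 = 11.7 × 0.20 / 0.8352 = 2.802 d
Total t = Σ t_i = 10.56 days.

10.6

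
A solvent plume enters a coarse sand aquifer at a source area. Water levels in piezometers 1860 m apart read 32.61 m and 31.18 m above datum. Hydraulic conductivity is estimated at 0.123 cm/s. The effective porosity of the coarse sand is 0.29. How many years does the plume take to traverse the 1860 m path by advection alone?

Convert K: 0.123 cm/s × 864 = 106.3 m/day.
Hydraulic gradient i = (32.61 − 31.18) / 1860 = 1.43 / 1860 = 0.0007688.
Darcy flux q = K · i = 106.3 × 0.0007688 = 0.08170 m/day.
Seepage velocity v = q / n_e = 0.08170 / 0.29 = 0.2817 m/day.
Travel time t = L / v = 1860 / 0.2817 = 6602 days = 18.08 years.

18.1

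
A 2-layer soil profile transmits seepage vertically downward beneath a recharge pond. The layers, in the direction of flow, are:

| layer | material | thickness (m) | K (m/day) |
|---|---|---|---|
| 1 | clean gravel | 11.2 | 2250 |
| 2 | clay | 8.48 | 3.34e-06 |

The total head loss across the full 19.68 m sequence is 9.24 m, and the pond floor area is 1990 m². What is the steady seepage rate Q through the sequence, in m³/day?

0.00724

Flow is perpendicular to layering, so the layers act in series and the equivalent K is the thickness-weighted harmonic mean.
Total thickness L = 11.2 + 8.48 = 19.68 m.
Σ(b_i/K_i) = 11.2/2250 + 8.48/3.34e-06 = 2.539e+06 d.
K_eq = L / Σ(b_i/K_i) = 19.68 / 2.539e+06 = 7.751e-06 m/day.
Q = K_eq · A · (Δh/L) = 7.751e-06 × 1990 × (9.24/19.68) = 0.007242 m³/day.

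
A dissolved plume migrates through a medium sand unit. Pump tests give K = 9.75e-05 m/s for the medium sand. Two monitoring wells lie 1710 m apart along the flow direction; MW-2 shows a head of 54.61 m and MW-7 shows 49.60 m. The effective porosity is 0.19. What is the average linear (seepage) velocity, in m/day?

0.130

Convert K: 9.75e-05 m/s × 86400 = 8.424 m/day.
Hydraulic gradient i = (54.61 − 49.60) / 1710 = 5.01 / 1710 = 0.002930.
Darcy flux q = K · i = 8.424 × 0.002930 = 0.02468 m/day.
Seepage velocity v = q / n_e = 0.02468 / 0.19 = 0.1299 m/day.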